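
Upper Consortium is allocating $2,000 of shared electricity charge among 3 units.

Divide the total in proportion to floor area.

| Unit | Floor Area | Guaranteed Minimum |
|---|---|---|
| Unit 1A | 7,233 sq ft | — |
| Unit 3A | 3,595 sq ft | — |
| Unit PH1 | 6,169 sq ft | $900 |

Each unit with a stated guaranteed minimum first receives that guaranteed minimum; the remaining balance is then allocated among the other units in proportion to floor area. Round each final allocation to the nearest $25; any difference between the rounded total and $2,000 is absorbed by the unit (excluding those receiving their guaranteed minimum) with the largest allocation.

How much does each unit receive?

Fund the minimums — Unit PH1 $900. Remaining pool $1,100.
Remaining pool split over remaining floor area 10,828: Unit 1A 734.79 → $725; Unit 3A 365.21 → $375.

Unit 1A: $725 | Unit 3A: $375 | Unit PH1: $900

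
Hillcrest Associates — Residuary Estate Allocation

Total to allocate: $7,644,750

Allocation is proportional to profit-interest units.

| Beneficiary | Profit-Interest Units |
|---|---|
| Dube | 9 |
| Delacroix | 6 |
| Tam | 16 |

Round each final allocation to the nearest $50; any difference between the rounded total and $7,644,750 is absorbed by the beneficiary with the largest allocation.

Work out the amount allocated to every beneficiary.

Combined profit-interest units = 31.
Pro-rata amounts: Dube 9/31 × $7,644,750 = 2,219,443.55; Delacroix 6/31 × $7,644,750 = 1,479,629.03; Tam 16/31 × $7,644,750 = 3,945,677.42.
At nearest $50: Dube $2,219,450; Delacroix $1,479,650; Tam $3,945,700. Sum = $7,644,800.
Difference $7,644,750 − $7,644,800 = −$50 applied to largest allocation (Tam): Tam becomes $3,945,650.

Dube: $2,219,450; Delacroix: $1,479,650; Tam: $3,945,650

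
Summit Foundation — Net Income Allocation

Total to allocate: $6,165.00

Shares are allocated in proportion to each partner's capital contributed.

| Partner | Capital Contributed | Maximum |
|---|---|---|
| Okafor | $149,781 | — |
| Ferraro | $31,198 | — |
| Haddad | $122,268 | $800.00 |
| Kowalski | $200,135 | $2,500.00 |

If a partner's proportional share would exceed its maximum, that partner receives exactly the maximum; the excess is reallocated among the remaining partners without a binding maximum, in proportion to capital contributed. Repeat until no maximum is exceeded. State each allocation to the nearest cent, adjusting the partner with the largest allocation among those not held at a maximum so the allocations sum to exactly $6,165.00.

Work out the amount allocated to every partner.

Combined capital contributed = 503,382.
Proportional shares (ignoring caps): Okafor 1,834.3919; Ferraro 382.0869; Haddad 1,497.4358; Kowalski 2,451.0854.
Cap binds for Haddad ($800.00); remaining pool $5,365.00 reallocated over remaining capital contributed 381,114.
Cap binds for Kowalski ($2,500.00); remaining pool $2,865.00 reallocated over remaining capital contributed 180,979.
Redistributed shares: Okafor 2,371.1180 → $2,371.12; Ferraro 493.8820 → $493.88.

Okafor: $2,371.12 | Ferraro: $493.88 | Haddad: $800.00 | Kowalski: $2,500.00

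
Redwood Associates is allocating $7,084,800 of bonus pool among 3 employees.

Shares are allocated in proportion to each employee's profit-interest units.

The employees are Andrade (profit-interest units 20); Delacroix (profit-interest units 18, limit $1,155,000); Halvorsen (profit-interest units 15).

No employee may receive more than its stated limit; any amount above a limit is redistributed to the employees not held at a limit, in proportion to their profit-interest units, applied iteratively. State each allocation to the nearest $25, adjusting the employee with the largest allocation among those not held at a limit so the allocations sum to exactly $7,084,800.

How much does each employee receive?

Combined profit-interest units = 53.
Proportional shares (ignoring caps): Andrade 2,673,509.43; Delacroix 2,406,158.49; Halvorsen 2,005,132.08.
Cap binds for Delacroix ($1,155,000); balance $5,929,800 reallocated over remaining profit-interest units 35.
Shares after redistribution: Andrade 3,388,457.14 → $3,388,450; Halvorsen 2,541,342.86 → $2,541,350.

Andrade: $3,388,450 · Delacroix: $1,155,000 · Halvorsen: $2,541,350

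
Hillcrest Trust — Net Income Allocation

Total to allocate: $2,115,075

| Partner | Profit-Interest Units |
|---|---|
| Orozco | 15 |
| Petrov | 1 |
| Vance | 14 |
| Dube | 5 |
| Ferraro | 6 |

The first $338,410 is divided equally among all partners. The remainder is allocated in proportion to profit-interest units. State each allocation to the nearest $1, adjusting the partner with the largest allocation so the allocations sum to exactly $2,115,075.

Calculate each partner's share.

First tranche $338,410 split equally: $67,682 each.
Remainder $1,776,665 by profit-interest units (total 41): Orozco 649,999.39 → $649,999; Petrov 43,333.29 → $43,333; Vance 606,666.10 → $606,666; Dube 216,666.46 → $216,666; Ferraro 259,999.76 → $260,000.
Rounding difference +$1 on remainder applied to Orozco.
Totals: Orozco $67,682 + $650,000 = $717,682; Petrov $67,682 + $43,333 = $111,015; Vance $67,682 + $606,666 = $674,348; Dube $67,682 + $216,666 = $284,348; Ferraro $67,682 + $260,000 = $327,682.

Orozco: $717,682 | Petrov: $111,015 | Vance: $674,348 | Dube: $284,348 | Ferraro: $327,682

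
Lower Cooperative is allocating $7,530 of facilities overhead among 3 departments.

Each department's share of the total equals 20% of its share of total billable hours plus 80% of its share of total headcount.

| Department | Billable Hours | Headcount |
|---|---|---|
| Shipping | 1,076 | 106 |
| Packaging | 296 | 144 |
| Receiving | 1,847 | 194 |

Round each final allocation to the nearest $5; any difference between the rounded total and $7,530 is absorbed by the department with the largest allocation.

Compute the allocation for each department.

Totals — billable hours 3,219, headcount 444.
Blended shares (20% billable hours + 80% headcount): Shipping 0.2578; Packaging 0.2779; Receiving 0.4643.
Unrounded shares: Shipping 1,941.57; Packaging 2,092.21; Receiving 3,496.22.
After rounding ($5): Shipping $1,940; Packaging $2,090; Receiving $3,495. Sum = $7,525.
Difference $7,530 − $7,525 = +$5 applied to largest allocation (Receiving): Receiving becomes $3,500.

Shipping: $1,940; Packaging: $2,090; Receiving: $3,500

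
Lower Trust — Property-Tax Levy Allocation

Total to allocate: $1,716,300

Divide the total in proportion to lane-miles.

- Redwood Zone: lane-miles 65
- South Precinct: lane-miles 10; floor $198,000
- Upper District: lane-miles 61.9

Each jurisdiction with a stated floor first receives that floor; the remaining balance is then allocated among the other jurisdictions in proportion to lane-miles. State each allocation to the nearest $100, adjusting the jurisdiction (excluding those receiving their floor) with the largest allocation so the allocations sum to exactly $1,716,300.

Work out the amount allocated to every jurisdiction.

Redwood Zone: $777,700 | South Precinct: $198,000 | Upper District: $740,600

Fund the minimums — South Precinct $198,000. Remaining pool $1,518,300.
Remaining pool split over remaining lane-miles 126.9: Redwood Zone 777,695.04 → $777,700; Upper District 740,604.96 → $740,600.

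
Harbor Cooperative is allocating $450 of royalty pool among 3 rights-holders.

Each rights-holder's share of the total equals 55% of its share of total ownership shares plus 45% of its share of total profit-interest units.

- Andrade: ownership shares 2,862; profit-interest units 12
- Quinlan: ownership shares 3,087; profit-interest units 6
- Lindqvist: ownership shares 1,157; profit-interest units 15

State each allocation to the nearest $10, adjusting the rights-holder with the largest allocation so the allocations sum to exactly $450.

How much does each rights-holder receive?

Andrade: $180; Quinlan: $140; Lindqvist: $130

Totals — ownership shares 7,106, profit-interest units 33.
Blended shares (55% ownership shares + 45% profit-interest units): Andrade 0.3852; Quinlan 0.3208; Lindqvist 0.2941.
Raw shares: Andrade 173.32; Quinlan 144.34; Lindqvist 132.34.
Rounded to nearest $10: Andrade $170; Quinlan $140; Lindqvist $130. Sum = $440.
Difference $450 − $440 = +$10 applied to largest allocation (Andrade): Andrade becomes $180.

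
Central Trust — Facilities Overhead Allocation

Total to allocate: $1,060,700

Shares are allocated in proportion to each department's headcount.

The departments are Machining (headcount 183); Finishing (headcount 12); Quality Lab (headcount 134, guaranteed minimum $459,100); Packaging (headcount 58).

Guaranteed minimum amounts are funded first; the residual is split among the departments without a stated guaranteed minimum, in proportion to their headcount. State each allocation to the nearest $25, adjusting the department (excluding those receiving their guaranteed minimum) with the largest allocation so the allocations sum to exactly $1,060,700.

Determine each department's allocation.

Guaranteed amounts: Quality Lab $459,100. Residual $601,600.
Residual split over remaining headcount 253: Machining 435,149.41 → $435,150; Finishing 28,534.39 → $28,525; Packaging 137,916.21 → $137,925.

Machining: $435,150 | Finishing: $28,525 | Quality Lab: $459,100 | Packaging: $137,925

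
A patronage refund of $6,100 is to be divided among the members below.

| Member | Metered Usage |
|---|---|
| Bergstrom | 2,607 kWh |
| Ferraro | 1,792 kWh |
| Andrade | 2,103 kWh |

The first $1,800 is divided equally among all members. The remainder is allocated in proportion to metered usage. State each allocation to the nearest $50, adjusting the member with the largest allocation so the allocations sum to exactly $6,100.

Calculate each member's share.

First tranche $1,800 split equally: $600 each.
Remainder $4,300 by metered usage (total 6,502): Bergstrom 1,724.10 → $1,700; Ferraro 1,185.11 → $1,200; Andrade 1,390.79 → $1,400.
Totals: Bergstrom $600 + $1,700 = $2,300; Ferraro $600 + $1,200 = $1,800; Andrade $600 + $1,400 = $2,000.

Bergstrom: $2,300 · Ferraro: $1,800 · Andrade: $2,000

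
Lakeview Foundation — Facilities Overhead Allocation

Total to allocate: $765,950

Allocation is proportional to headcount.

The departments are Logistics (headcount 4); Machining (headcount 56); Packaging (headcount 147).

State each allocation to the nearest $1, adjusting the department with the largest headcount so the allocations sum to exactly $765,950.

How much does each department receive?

Logistics: $14,801 | Machining: $207,214 | Packaging: $543,935

Headcount total: 207.
Raw shares: Logistics 4/207 × $765,950 = 14,800.97; Machining 56/207 × $765,950 = 207,213.53; Packaging 147/207 × $765,950 = 543,935.51.
After rounding ($1): Logistics $14,801; Machining $207,214; Packaging $543,936. Sum = $765,951.
Difference $765,950 − $765,951 = −$1 applied to largest headcount (Packaging): Packaging becomes $543,935.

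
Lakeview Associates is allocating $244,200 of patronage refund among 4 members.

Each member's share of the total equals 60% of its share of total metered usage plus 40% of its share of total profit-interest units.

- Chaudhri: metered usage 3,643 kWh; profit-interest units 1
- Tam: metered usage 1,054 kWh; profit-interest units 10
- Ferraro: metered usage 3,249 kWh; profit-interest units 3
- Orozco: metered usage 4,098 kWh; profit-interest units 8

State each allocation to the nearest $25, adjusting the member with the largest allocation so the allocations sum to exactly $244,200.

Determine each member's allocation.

Metered usage total 12,044; profit-interest units total 22.
Composite weights (60% metered usage + 40% profit-interest units): Chaudhri 0.1997; Tam 0.2343; Ferraro 0.2164; Orozco 0.3496.
Proportional shares: Chaudhri 48,758.53; Tam 57,222.32; Ferraro 52,845.36; Orozco 85,373.78.
Rounded to nearest $25: Chaudhri $48,750; Tam $57,225; Ferraro $52,850; Orozco $85,375. Sum = $244,200.
Rounded total matches; no reconciliation needed.

Chaudhri: $48,750 · Tam: $57,225 · Ferraro: $52,850 · Orozco: $85,375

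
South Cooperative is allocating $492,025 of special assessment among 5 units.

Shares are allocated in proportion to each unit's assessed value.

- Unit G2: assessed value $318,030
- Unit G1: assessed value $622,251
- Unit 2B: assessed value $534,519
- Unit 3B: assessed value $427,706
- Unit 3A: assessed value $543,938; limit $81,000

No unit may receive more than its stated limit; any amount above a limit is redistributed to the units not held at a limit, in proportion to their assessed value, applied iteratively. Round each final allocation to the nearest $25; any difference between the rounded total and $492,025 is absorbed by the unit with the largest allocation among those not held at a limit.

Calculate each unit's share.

Unit G2: $68,700 | Unit G1: $134,450 | Unit 2B: $115,475 | Unit 3B: $92,400 | Unit 3A: $81,000

Sum of assessed value: 2,446,444.
Pro-rata shares before constraints: Unit G2 63,961.70; Unit G1 125,146.15; Unit 2B 107,501.63; Unit 3B 86,019.56; Unit 3A 109,395.96.
Held at cap: Unit 3A ($81,000); balance $411,025 reallocated over remaining assessed value 1,902,506.
Remaining shares: Unit G2 68,708.47 → $68,700; Unit G1 134,433.59 → $134,425; Unit 2B 115,479.62 → $115,475; Unit 3B 92,403.31 → $92,400.
Rounding difference +$25 applied to Unit G1 → $134,450.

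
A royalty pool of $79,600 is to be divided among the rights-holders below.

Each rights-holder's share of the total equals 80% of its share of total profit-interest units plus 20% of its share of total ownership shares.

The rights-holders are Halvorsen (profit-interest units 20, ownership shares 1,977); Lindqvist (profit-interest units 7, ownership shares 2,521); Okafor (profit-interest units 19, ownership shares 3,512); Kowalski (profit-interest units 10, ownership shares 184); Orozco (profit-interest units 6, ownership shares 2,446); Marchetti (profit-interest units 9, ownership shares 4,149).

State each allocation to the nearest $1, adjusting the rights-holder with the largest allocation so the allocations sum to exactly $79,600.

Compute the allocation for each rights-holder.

Halvorsen: $20,066 · Lindqvist: $8,992 · Okafor: $20,823 · Kowalski: $9,167 · Orozco: $8,014 · Marchetti: $12,538

Profit-interest units total 71; ownership shares total 14,789.
Composite weights (80% profit-interest units + 20% ownership shares): Halvorsen 0.2521; Lindqvist 0.1130; Okafor 0.2616; Kowalski 0.1152; Orozco 0.1007; Marchetti 0.1575.
Proportional shares: Halvorsen 20,066.22; Lindqvist 8,992.11; Okafor 20,821.71; Kowalski 9,167.09; Orozco 8,014.47; Marchetti 12,538.41.
After rounding ($1): Halvorsen $20,066; Lindqvist $8,992; Okafor $20,822; Kowalski $9,167; Orozco $8,014; Marchetti $12,538. Sum = $79,599.
Difference $79,600 − $79,599 = +$1 applied to largest allocation (Okafor): Okafor becomes $20,823.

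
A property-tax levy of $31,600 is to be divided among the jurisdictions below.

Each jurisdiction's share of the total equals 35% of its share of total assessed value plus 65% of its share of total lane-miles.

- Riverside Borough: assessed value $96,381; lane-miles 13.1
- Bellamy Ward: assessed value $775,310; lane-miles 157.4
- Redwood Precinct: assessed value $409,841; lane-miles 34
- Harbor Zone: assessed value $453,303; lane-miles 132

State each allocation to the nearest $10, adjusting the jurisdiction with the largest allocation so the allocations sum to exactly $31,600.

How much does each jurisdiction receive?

Riverside Borough: $1,410 | Bellamy Ward: $14,550 | Redwood Precinct: $4,690 | Harbor Zone: $10,950

Assessed value total 1,734,835; lane-miles total 336.5.
Blended shares (35% assessed value + 65% lane-miles): Riverside Borough 0.0447; Bellamy Ward 0.4605; Redwood Precinct 0.1484; Harbor Zone 0.3464.
Proportional shares: Riverside Borough 1,414.08; Bellamy Ward 14,550.51; Redwood Precinct 4,688.20; Harbor Zone 10,947.21.
At nearest $10: Riverside Borough $1,410; Bellamy Ward $14,550; Redwood Precinct $4,690; Harbor Zone $10,950. Sum = $31,600.
No rounding difference to absorb.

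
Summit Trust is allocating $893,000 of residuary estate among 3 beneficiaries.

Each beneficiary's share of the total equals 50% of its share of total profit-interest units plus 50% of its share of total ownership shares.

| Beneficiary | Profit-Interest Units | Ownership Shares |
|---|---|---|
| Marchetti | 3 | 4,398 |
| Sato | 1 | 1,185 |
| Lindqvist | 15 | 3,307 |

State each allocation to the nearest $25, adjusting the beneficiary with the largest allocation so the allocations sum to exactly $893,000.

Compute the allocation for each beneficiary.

Marchetti: $291,400 | Sato: $83,025 | Lindqvist: $518,575

Profit-interest units total 19; ownership shares total 8,890.
Composite weights (50% profit-interest units + 50% ownership shares): Marchetti 0.3263; Sato 0.0930; Lindqvist 0.5807.
Unrounded shares: Marchetti 291,389.43; Sato 83,016.59; Lindqvist 518,593.98.
Rounded to nearest $25: Marchetti $291,400; Sato $83,025; Lindqvist $518,600. Sum = $893,025.
Difference $893,000 − $893,025 = −$25 applied to largest allocation (Lindqvist): Lindqvist becomes $518,575.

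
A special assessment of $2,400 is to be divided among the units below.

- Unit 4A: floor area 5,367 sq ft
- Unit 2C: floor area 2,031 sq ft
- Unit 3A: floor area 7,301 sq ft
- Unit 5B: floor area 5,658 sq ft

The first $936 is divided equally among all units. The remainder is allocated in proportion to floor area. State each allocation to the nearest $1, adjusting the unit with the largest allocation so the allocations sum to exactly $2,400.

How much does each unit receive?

$936 shared equally gives $234 per unit.
Remainder $1,464 by floor area (total 20,357): Unit 4A 385.97 → $386; Unit 2C 146.06 → $146; Unit 3A 525.06 → $525; Unit 5B 406.90 → $407.
Totals: Unit 4A $234 + $386 = $620; Unit 2C $234 + $146 = $380; Unit 3A $234 + $525 = $759; Unit 5B $234 + $407 = $641.

Unit 4A: $620 · Unit 2C: $380 · Unit 3A: $759 · Unit 5B: $641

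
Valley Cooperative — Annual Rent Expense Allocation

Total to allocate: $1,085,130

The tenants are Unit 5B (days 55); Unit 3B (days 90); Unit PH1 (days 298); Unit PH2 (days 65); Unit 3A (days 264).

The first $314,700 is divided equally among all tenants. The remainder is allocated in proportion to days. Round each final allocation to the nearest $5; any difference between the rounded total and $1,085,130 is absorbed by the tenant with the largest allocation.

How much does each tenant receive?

Unit 5B: $117,830 | Unit 3B: $152,755 | Unit PH1: $360,330 | Unit PH2: $127,810 | Unit 3A: $326,405

$314,700 shared equally gives $62,940 per tenant.
Remainder $770,430 by days (total 772): Unit 5B 54,888.15 → $54,890; Unit 3B 89,816.97 → $89,815; Unit PH1 297,393.96 → $297,395; Unit PH2 64,867.81 → $64,870; Unit 3A 263,463.11 → $263,465.
Rounding difference −$5 on remainder applied to Unit PH1.
Totals: Unit 5B $62,940 + $54,890 = $117,830; Unit 3B $62,940 + $89,815 = $152,755; Unit PH1 $62,940 + $297,390 = $360,330; Unit PH2 $62,940 + $64,870 = $127,810; Unit 3A $62,940 + $263,465 = $326,405.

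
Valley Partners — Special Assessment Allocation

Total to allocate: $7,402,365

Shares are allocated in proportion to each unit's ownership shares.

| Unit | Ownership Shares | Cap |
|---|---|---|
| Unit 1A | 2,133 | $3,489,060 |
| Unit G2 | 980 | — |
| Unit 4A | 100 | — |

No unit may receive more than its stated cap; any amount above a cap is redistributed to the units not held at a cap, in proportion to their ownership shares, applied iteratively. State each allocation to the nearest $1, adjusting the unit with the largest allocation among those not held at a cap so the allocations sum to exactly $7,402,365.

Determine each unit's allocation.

Unit 1A: $3,489,060; Unit G2: $3,550,962; Unit 4A: $362,343

Sum of ownership shares: 3,213.
Proportional shares (ignoring caps): Unit 1A 4,914,175.08; Unit G2 2,257,801.96; Unit 4A 230,387.96.
Held at cap: Unit 1A ($3,489,060); residual $3,913,305 reallocated over remaining ownership shares 1,080.
Redistributed shares: Unit G2 3,550,961.94 → $3,550,962; Unit 4A 362,343.06 → $362,343.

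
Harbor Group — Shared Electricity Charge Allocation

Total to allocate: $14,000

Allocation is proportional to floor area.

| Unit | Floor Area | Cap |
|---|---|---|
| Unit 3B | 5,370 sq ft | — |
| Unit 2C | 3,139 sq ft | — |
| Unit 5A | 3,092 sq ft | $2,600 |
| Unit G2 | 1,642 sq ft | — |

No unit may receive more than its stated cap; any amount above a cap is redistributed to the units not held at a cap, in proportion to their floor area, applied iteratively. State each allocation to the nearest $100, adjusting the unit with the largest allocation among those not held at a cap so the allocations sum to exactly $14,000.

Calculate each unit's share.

Unit 3B: $6,100 · Unit 2C: $3,500 · Unit 5A: $2,600 · Unit G2: $1,800

Combined floor area = 13,243.
Unconstrained shares: Unit 3B 5,676.96; Unit 2C 3,318.43; Unit 5A 3,268.75; Unit G2 1,735.86.
Capped: Unit 5A ($2,600); remaining pool $11,400 reallocated over remaining floor area 10,151.
Redistributed shares: Unit 3B 6,030.74 → $6,000; Unit 2C 3,525.23 → $3,500; Unit G2 1,844.04 → $1,800.
Rounding difference +$100 applied to Unit 3B → $6,100.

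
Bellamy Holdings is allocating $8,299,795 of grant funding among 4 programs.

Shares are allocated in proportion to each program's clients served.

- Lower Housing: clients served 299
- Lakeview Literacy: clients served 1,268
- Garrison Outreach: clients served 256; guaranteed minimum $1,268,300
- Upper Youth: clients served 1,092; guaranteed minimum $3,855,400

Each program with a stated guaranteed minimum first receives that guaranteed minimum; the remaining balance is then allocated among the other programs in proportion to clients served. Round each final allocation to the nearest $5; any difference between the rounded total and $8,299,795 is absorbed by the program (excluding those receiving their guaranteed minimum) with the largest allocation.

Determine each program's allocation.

Lower Housing: $606,030; Lakeview Literacy: $2,570,065; Garrison Outreach: $1,268,300; Upper Youth: $3,855,400

Guaranteed amounts: Garrison Outreach $1,268,300; Upper Youth $3,855,400. Remaining pool $3,176,095.
Remaining pool split over remaining clients served 1,567: Lower Housing 606,032.17 → $606,030; Lakeview Literacy 2,570,062.83 → $2,570,065.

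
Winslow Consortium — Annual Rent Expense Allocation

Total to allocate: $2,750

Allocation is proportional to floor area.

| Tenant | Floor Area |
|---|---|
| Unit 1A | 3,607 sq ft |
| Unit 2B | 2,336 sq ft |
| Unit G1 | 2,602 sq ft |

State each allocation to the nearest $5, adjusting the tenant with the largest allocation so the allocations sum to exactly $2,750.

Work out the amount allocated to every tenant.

Unit 1A: $1,165 · Unit 2B: $750 · Unit G1: $835

Total floor area = 8,545.
Pro-rata amounts: Unit 1A 3,607/8,545 × $2,750 = 1,160.83; Unit 2B 2,336/8,545 × $2,750 = 751.78; Unit G1 2,602/8,545 × $2,750 = 837.39.
After rounding ($5): Unit 1A $1,160; Unit 2B $750; Unit G1 $835. Sum = $2,745.
Difference $2,750 − $2,745 = +$5 applied to largest allocation (Unit 1A): Unit 1A becomes $1,165.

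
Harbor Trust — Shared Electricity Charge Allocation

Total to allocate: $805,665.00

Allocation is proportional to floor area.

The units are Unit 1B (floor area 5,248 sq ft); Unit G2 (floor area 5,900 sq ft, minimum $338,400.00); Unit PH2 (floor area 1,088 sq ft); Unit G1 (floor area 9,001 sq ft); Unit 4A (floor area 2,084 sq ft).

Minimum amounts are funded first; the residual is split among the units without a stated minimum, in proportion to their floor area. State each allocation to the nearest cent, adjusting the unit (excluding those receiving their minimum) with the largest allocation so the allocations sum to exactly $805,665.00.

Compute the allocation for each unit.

Minimums first: Unit G2 $338,400.00. Remaining pool $467,265.00.
Remaining pool split over remaining floor area 17,421: Unit 1B 140,761.5361 → $140,761.54; Unit PH2 29,182.2697 → $29,182.27; Unit G1 241,424.2733 → $241,424.27; Unit 4A 55,896.9210 → $55,896.92.

Unit 1B: $140,761.54 · Unit G2: $338,400.00 · Unit PH2: $29,182.27 · Unit G1: $241,424.27 · Unit 4A: $55,896.92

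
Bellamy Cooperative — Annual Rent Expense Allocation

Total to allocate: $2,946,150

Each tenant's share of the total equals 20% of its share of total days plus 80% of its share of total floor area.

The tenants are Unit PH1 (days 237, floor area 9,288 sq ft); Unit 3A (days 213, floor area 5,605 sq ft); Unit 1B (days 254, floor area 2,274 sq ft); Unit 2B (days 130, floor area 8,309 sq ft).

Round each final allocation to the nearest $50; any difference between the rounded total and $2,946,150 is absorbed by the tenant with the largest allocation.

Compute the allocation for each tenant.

Totals — days 834, floor area 25,476.
Blended shares (20% days + 80% floor area): Unit PH1 0.3485; Unit 3A 0.2271; Unit 1B 0.1323; Unit 2B 0.2921.
Proportional shares: Unit PH1 1,026,725.24; Unit 3A 669,035.10; Unit 1B 389,833.55; Unit 2B 860,556.10.
Rounded to nearest $50: Unit PH1 $1,026,750; Unit 3A $669,050; Unit 1B $389,850; Unit 2B $860,550. Sum = $2,946,200.
Difference $2,946,150 − $2,946,200 = −$50 applied to largest allocation (Unit PH1): Unit PH1 becomes $1,026,700.

Unit PH1: $1,026,700; Unit 3A: $669,050; Unit 1B: $389,850; Unit 2B: $860,550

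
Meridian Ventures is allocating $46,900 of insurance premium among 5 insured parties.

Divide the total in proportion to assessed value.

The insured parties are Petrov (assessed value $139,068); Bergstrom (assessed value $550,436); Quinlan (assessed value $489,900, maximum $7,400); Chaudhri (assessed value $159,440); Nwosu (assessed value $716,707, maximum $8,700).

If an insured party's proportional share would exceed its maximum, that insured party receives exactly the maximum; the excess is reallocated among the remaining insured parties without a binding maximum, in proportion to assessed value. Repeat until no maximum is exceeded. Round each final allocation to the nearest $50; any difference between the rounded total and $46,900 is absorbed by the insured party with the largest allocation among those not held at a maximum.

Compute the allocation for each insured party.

Petrov: $5,050; Bergstrom: $19,950; Quinlan: $7,400; Chaudhri: $5,800; Nwosu: $8,700

Combined assessed value = 2,055,551.
Pro-rata shares before constraints: Petrov 3,173.01; Bergstrom 12,558.89; Quinlan 11,177.69; Chaudhri 3,637.83; Nwosu 16,352.58.
Held at cap: Quinlan ($7,400), Nwosu ($8,700); remaining pool $30,800 reallocated over remaining assessed value 848,944.
Redistributed shares: Petrov 5,045.44 → $5,050; Bergstrom 19,970.02 → $19,950; Chaudhri 5,784.54 → $5,800.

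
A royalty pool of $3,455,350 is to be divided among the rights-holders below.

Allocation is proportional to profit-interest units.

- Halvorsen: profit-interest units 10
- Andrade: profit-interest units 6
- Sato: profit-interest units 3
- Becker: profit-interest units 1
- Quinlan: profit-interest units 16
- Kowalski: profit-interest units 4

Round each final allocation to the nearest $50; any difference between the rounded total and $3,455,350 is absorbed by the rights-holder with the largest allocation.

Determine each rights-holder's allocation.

Total profit-interest units = 40.
Pro-rata amounts: Halvorsen 10/40 × $3,455,350 = 863,837.50; Andrade 6/40 × $3,455,350 = 518,302.50; Sato 3/40 × $3,455,350 = 259,151.25; Becker 1/40 × $3,455,350 = 86,383.75; Quinlan 16/40 × $3,455,350 = 1,382,140.00; Kowalski 4/40 × $3,455,350 = 345,535.00.
After rounding ($50): Halvorsen $863,850; Andrade $518,300; Sato $259,150; Becker $86,400; Quinlan $1,382,150; Kowalski $345,550. Sum = $3,455,400.
Difference $3,455,350 − $3,455,400 = −$50 applied to largest allocation (Quinlan): Quinlan becomes $1,382,100.

Halvorsen: $863,850; Andrade: $518,300; Sato: $259,150; Becker: $86,400; Quinlan: $1,382,100; Kowalski: $345,550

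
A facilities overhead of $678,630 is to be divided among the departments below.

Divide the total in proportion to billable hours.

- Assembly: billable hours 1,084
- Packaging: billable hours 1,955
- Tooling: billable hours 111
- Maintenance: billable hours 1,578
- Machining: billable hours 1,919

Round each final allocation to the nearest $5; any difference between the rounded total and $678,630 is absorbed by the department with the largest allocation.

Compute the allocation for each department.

Sum of billable hours: 6,647.
Pro-rata amounts: Assembly 1,084/6,647 × $678,630 = 110,671.72; Packaging 1,955/6,647 × $678,630 = 199,597.06; Tooling 111/6,647 × $678,630 = 11,332.62; Maintenance 1,578/6,647 × $678,630 = 161,106.99; Machining 1,919/6,647 × $678,630 = 195,921.61.
Rounded to nearest $5: Assembly $110,670; Packaging $199,595; Tooling $11,335; Maintenance $161,105; Machining $195,920. Sum = $678,625.
Difference $678,630 − $678,625 = +$5 applied to largest allocation (Packaging): Packaging becomes $199,600.

Assembly: $110,670; Packaging: $199,600; Tooling: $11,335; Maintenance: $161,105; Machining: $195,920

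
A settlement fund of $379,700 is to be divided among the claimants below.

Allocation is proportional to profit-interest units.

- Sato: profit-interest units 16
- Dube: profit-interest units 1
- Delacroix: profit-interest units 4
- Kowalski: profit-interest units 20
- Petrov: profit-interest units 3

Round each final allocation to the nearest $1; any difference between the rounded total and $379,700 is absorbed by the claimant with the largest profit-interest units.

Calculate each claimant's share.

Sato: $138,073 | Dube: $8,630 | Delacroix: $34,518 | Kowalski: $172,590 | Petrov: $25,889

Profit-interest units total: 44.
Pro-rata amounts: Sato 16/44 × $379,700 = 138,072.73; Dube 1/44 × $379,700 = 8,629.55; Delacroix 4/44 × $379,700 = 34,518.18; Kowalski 20/44 × $379,700 = 172,590.91; Petrov 3/44 × $379,700 = 25,888.64.
At nearest $1: Sato $138,073; Dube $8,630; Delacroix $34,518; Kowalski $172,591; Petrov $25,889. Sum = $379,701.
Difference $379,700 − $379,701 = −$1 applied to largest profit-interest units (Kowalski): Kowalski becomes $172,590.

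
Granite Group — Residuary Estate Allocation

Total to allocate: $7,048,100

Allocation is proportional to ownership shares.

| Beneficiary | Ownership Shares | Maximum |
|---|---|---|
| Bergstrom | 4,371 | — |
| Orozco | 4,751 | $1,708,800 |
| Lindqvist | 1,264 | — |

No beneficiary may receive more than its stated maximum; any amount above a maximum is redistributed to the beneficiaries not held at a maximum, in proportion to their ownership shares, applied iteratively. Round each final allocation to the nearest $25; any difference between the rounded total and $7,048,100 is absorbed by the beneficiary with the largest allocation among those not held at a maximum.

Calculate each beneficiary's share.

Bergstrom: $4,141,625 | Orozco: $1,708,800 | Lindqvist: $1,197,675

Combined ownership shares = 10,386.
Proportional shares (ignoring caps): Bergstrom 2,966,228.11; Orozco 3,224,101.97; Lindqvist 857,769.92.
Cap binds for Orozco ($1,708,800); residual $5,339,300 reallocated over remaining ownership shares 5,635.
Remaining shares: Bergstrom 4,141,629.16 → $4,141,625; Lindqvist 1,197,670.84 → $1,197,675.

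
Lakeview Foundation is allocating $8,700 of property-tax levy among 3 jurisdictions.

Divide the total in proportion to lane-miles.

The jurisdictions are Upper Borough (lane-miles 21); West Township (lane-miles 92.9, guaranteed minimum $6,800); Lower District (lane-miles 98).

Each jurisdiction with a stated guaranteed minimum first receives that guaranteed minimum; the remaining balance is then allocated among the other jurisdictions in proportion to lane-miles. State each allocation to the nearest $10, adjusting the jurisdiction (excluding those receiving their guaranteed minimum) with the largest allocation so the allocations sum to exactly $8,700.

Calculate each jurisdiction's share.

Upper Borough: $340 | West Township: $6,800 | Lower District: $1,560

Fund the minimums — West Township $6,800. Balance $1,900.
Balance split over remaining lane-miles 119: Upper Borough 335.29 → $340; Lower District 1,564.71 → $1,560.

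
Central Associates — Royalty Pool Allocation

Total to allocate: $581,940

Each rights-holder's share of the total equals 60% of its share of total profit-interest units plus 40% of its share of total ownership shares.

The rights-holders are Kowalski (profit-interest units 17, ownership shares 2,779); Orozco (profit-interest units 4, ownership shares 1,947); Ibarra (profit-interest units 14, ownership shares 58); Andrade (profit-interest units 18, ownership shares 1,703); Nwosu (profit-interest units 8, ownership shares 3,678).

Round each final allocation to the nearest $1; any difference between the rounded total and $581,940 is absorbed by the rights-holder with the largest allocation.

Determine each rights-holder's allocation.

Totals — profit-interest units 61, ownership shares 10,165.
Blended shares (60% profit-interest units + 40% ownership shares): Kowalski 0.2766; Orozco 0.1160; Ibarra 0.1400; Andrade 0.2441; Nwosu 0.2234.
Raw shares: Kowalski 160,946.42; Orozco 67,481.82; Ibarra 81,464.19; Andrade 142,030.28; Nwosu 130,017.30.
Rounded to nearest $1: Kowalski $160,946; Orozco $67,482; Ibarra $81,464; Andrade $142,030; Nwosu $130,017. Sum = $581,939.
Difference $581,940 − $581,939 = +$1 applied to largest allocation (Kowalski): Kowalski becomes $160,947.

Kowalski: $160,947 · Orozco: $67,482 · Ibarra: $81,464 · Andrade: $142,030 · Nwosu: $130,017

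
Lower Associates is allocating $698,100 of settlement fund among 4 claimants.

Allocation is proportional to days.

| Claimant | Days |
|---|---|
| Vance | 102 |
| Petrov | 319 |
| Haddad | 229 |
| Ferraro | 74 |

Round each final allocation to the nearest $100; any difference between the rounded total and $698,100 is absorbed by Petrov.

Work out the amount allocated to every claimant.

Vance: $98,400 · Petrov: $307,500 · Haddad: $220,800 · Ferraro: $71,400

Days total: 724.
Raw shares: Vance 102/724 × $698,100 = 98,351.10; Petrov 319/724 × $698,100 = 307,588.26; Haddad 229/724 × $698,100 = 220,807.87; Ferraro 74/724 × $698,100 = 71,352.76.
After rounding ($100): Vance $98,400; Petrov $307,600; Haddad $220,800; Ferraro $71,400. Sum = $698,200.
Difference $698,100 − $698,200 = −$100 applied to Petrov: Petrov becomes $307,500.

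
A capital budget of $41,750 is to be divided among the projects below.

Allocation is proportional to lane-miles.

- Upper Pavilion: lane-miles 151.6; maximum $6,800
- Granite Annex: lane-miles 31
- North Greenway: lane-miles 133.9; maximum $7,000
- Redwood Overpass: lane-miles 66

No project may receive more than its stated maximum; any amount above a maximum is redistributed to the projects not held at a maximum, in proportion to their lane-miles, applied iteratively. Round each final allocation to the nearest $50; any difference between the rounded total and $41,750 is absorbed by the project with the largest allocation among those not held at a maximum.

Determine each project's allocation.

Upper Pavilion: $6,800; Granite Annex: $8,950; North Greenway: $7,000; Redwood Overpass: $19,000

Combined lane-miles = 382.5.
Proportional shares (ignoring caps): Upper Pavilion 16,547.19; Granite Annex 3,383.66; North Greenway 14,615.23; Redwood Overpass 7,203.92.
Capped: Upper Pavilion ($6,800), North Greenway ($7,000); remaining pool $27,950 reallocated over remaining lane-miles 97.
Remaining shares: Granite Annex 8,932.47 → $8,950; Redwood Overpass 19,017.53 → $19,000.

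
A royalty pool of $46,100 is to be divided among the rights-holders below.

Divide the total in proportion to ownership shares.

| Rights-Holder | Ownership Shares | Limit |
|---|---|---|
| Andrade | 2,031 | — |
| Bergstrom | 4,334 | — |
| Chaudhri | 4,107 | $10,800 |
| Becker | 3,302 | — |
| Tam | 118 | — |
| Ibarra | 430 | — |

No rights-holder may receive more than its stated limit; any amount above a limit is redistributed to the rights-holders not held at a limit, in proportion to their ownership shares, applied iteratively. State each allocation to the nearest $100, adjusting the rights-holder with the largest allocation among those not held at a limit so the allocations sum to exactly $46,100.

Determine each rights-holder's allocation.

Andrade: $7,000 · Bergstrom: $15,000 · Chaudhri: $10,800 · Becker: $11,400 · Tam: $400 · Ibarra: $1,500

Total ownership shares = 14,322.
Unconstrained shares: Andrade 6,537.43; Bergstrom 13,950.38; Chaudhri 13,219.71; Becker 10,628.56; Tam 379.82; Ibarra 1,384.09.
Capped: Chaudhri ($10,800); balance $35,300 reallocated over remaining ownership shares 10,215.
Shares after redistribution: Andrade 7,018.53 → $7,000; Bergstrom 14,977.01 → $15,000; Becker 11,410.73 → $11,400; Tam 407.77 → $400; Ibarra 1,485.95 → $1,500.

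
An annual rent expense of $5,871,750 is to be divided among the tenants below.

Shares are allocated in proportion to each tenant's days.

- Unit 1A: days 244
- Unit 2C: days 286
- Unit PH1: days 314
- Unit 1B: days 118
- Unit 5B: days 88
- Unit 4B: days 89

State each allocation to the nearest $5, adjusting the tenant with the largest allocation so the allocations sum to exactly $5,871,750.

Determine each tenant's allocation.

Unit 1A: $1,257,865 | Unit 2C: $1,474,380 | Unit PH1: $1,618,730 | Unit 1B: $608,310 | Unit 5B: $453,655 | Unit 4B: $458,810

Combined days = 1,139.
Pro-rata amounts: Unit 1A 244/1,139 × $5,871,750 = 1,257,863.92; Unit 2C 286/1,139 × $5,871,750 = 1,474,381.47; Unit PH1 314/1,139 × $5,871,750 = 1,618,726.51; Unit 1B 118/1,139 × $5,871,750 = 608,311.24; Unit 5B 88/1,139 × $5,871,750 = 453,655.84; Unit 4B 89/1,139 × $5,871,750 = 458,811.02.
After rounding ($5): Unit 1A $1,257,865; Unit 2C $1,474,380; Unit PH1 $1,618,725; Unit 1B $608,310; Unit 5B $453,655; Unit 4B $458,810. Sum = $5,871,745.
Difference $5,871,750 − $5,871,745 = +$5 applied to largest allocation (Unit PH1): Unit PH1 becomes $1,618,730.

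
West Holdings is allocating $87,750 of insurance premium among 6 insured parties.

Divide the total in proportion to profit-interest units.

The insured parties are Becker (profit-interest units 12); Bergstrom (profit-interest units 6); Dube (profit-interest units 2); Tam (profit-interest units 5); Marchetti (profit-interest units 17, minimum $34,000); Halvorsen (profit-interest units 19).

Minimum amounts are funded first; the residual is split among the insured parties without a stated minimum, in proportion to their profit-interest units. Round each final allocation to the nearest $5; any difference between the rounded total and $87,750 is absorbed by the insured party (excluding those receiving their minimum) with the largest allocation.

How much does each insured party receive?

Becker: $14,660; Bergstrom: $7,330; Dube: $2,445; Tam: $6,110; Marchetti: $34,000; Halvorsen: $23,205

Fund the minimums — Marchetti $34,000. Balance $53,750.
Balance split over remaining profit-interest units 44: Becker 14,659.09 → $14,660; Bergstrom 7,329.55 → $7,330; Dube 2,443.18 → $2,445; Tam 6,107.95 → $6,110; Halvorsen 23,210.23 → $23,210.
Rounding difference −$5 applied to Halvorsen → $23,205.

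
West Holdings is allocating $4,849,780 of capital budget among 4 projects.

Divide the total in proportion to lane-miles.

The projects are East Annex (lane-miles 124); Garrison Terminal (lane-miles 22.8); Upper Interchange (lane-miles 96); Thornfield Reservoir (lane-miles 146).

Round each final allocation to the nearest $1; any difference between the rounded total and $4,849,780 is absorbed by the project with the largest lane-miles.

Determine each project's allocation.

Sum of lane-miles: 388.8.
Proportional shares: East Annex 124/388.8 × $4,849,780 = 1,546,740.53; Garrison Terminal 22.8/388.8 × $4,849,780 = 284,400.68; Upper Interchange 96/388.8 × $4,849,780 = 1,197,476.54; Thornfield Reservoir 146/388.8 × $4,849,780 = 1,821,162.24.
At nearest $1: East Annex $1,546,741; Garrison Terminal $284,401; Upper Interchange $1,197,477; Thornfield Reservoir $1,821,162. Sum = $4,849,781.
Difference $4,849,780 − $4,849,781 = −$1 applied to largest lane-miles (Thornfield Reservoir): Thornfield Reservoir becomes $1,821,161.

East Annex: $1,546,741 · Garrison Terminal: $284,401 · Upper Interchange: $1,197,477 · Thornfield Reservoir: $1,821,161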